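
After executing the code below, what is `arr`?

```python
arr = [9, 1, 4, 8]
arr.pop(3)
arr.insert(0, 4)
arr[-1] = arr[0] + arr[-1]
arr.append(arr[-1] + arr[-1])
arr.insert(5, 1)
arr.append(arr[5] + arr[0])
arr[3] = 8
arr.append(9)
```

[4, 9, 1, 8, 16, 1, 5, 9]

pop(3) removes 8 → [9, 1, 4]
insert 4 at 0 → [4, 9, 1, 4]
arr[-1] = arr[0]+arr[-1] = 4+4 = 8 → [4, 9, 1, 8]
append arr[-1]+arr[-1] = 8+8 = 16 → [4, 9, 1, 8, 16]
insert 1 at 5 → [4, 9, 1, 8, 16, 1]
append arr[5]+arr[0] = 1+4 = 5 → [4, 9, 1, 8, 16, 1, 5]
arr[3] = 8 → [4, 9, 1, 8, 16, 1, 5]
append 9 → [4, 9, 1, 8, 16, 1, 5, 9]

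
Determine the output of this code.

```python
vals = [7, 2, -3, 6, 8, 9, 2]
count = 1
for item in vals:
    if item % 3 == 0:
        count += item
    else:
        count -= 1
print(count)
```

9

item=7: not %3==0, count = 1-1 = 0
item=2: not %3==0, count = 0-1 = -1
item=-3: %3==0, count = (-1)+(-3) = -4
item=6: %3==0, count = (-4)+6 = 2
item=8: not %3==0, count = 2-1 = 1
item=9: %3==0, count = 1+9 = 10
item=2: not %3==0, count = 10-1 = 9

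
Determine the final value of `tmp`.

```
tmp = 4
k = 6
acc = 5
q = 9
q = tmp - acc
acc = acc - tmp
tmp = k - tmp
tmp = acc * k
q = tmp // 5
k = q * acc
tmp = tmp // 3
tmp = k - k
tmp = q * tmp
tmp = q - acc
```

0

q = 4-5 = -1
acc = 5-4 = 1
tmp = 6-4 = 2
tmp = 1*6 = 6
q = 6//5 = 1
k = 1*1 = 1
tmp = 6//3 = 2
tmp = 1-1 = 0
tmp = 1*0 = 0
tmp = 1-1 = 0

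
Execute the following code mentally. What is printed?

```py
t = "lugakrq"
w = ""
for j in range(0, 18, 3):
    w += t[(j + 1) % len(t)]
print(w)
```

uklaqg

j=0: add t[1]='u' → 'u'
j=3: add t[4]='k' → 'uk'
j=6: add t[0]='l' → 'ukl'
j=9: add t[3]='a' → 'ukla'
j=12: add t[6]='q' → 'uklaq'
j=15: add t[2]='g' → 'uklaqg'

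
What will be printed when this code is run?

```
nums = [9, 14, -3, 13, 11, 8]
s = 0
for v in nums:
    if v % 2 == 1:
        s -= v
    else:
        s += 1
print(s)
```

-28

v=9: odd, s = 0-9 = -9
v=14: not odd, s = (-9)+1 = -8
v=-3: odd, s = (-8)-(-3) = -5
v=13: odd, s = (-5)-13 = -18
v=11: odd, s = (-18)-11 = -29
v=8: not odd, s = (-29)+1 = -28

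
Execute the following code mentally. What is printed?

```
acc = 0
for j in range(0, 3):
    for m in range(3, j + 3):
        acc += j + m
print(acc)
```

15

j=1,m=3: acc = 0+4 = 4
j=2,m=3: acc = 4+5 = 9
j=2,m=4: acc = 9+6 = 15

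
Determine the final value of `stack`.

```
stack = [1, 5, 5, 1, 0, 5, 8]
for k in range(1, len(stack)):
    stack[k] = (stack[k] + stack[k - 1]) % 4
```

k=1: stack[1] = (5+1)%4 = 2 → [1, 2, 5, 1, 0, 5, 8]
k=2: stack[2] = (5+2)%4 = 3 → [1, 2, 3, 1, 0, 5, 8]
k=3: stack[3] = (1+3)%4 = 0 → [1, 2, 3, 0, 0, 5, 8]
k=4: stack[4] = (0+0)%4 = 0 → [1, 2, 3, 0, 0, 5, 8]
k=5: stack[5] = (5+0)%4 = 1 → [1, 2, 3, 0, 0, 1, 8]
k=6: stack[6] = (8+1)%4 = 1 → [1, 2, 3, 0, 0, 1, 1]

[1, 2, 3, 0, 0, 1, 1]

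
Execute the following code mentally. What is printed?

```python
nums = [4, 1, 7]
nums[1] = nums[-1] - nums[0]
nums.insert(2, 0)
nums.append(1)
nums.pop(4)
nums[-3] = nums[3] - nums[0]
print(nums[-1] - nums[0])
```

3

nums[1] = nums[-1]-nums[0] = 7-4 = 3 → [4, 3, 7]
insert 0 at 2 → [4, 3, 0, 7]
append 1 → [4, 3, 0, 7, 1]
pop(4) removes 1 → [4, 3, 0, 7]
nums[-3] = nums[3]-nums[0] = 7-4 = 3 → [4, 3, 0, 7]
nums[-1]-nums[0] = 7-4 = 3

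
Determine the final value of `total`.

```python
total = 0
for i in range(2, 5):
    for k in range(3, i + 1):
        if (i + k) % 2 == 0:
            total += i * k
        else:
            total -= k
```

22

i=3,k=3: even sum, total = 0+9 = 9
i=4,k=3: odd sum, total = 9-3 = 6
i=4,k=4: even sum, total = 6+16 = 22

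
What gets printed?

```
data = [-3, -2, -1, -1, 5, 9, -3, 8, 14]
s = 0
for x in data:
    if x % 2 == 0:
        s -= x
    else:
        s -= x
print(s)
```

x=-3: not even, s = 0-(-3) = 3
x=-2: even, s = 3-(-2) = 5
x=-1: not even, s = 5-(-1) = 6
x=-1: not even, s = 6-(-1) = 7
x=5: not even, s = 7-5 = 2
x=9: not even, s = 2-9 = -7
x=-3: not even, s = (-7)-(-3) = -4
x=8: even, s = (-4)-8 = -12
x=14: even, s = (-12)-14 = -26

-26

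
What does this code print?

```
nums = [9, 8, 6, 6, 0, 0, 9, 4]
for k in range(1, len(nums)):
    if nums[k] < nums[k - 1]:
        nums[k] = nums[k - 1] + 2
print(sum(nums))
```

k=1: 8<9, nums[1] = 9+2 = 11 → [9, 11, 6, 6, 0, 0, 9, 4]
k=2: 6<11, nums[2] = 11+2 = 13 → [9, 11, 13, 6, 0, 0, 9, 4]
k=3: 6<13, nums[3] = 13+2 = 15 → [9, 11, 13, 15, 0, 0, 9, 4]
k=4: 0<15, nums[4] = 15+2 = 17 → [9, 11, 13, 15, 17, 0, 9, 4]
k=5: 0<17, nums[5] = 17+2 = 19 → [9, 11, 13, 15, 17, 19, 9, 4]
k=6: 9<19, nums[6] = 19+2 = 21 → [9, 11, 13, 15, 17, 19, 21, 4]
k=7: 4<21, nums[7] = 21+2 = 23 → [9, 11, 13, 15, 17, 19, 21, 23]
sum = 128

128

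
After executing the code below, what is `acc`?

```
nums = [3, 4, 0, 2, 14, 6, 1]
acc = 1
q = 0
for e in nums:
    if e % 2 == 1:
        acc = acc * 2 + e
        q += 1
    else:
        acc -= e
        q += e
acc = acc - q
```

e=3: odd, acc = 1*2+3 = 5; q=1
e=4: not odd, acc = 5-4 = 1; q=5
e=0: not odd, acc = 1-0 = 1; q=5
e=2: not odd, acc = 1-2 = -1; q=7
e=14: not odd, acc = (-1)-14 = -15; q=21
e=6: not odd, acc = (-15)-6 = -21; q=27
e=1: odd, acc = (-21)*2+1 = -41; q=28
acc-q = (-41)-28 = -69

-69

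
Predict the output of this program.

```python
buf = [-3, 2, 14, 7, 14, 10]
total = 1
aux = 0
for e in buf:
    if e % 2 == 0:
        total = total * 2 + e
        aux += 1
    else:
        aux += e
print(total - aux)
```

e=-3: not even; aux=-3
e=2: even, total = 1*2+2 = 4; aux=-2
e=14: even, total = 4*2+14 = 22; aux=-1
e=7: not even; aux=6
e=14: even, total = 22*2+14 = 58; aux=7
e=10: even, total = 58*2+10 = 126; aux=8
total-aux = 126-8 = 118

118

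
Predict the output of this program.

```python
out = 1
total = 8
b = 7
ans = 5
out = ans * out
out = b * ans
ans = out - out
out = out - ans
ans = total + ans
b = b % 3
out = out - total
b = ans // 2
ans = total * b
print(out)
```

out = 5*1 = 5
out = 7*5 = 35
ans = 35-35 = 0
out = 35-0 = 35
ans = 8+0 = 8
b = 7%3 = 1
out = 35-8 = 27
b = 8//2 = 4
ans = 8*4 = 32

27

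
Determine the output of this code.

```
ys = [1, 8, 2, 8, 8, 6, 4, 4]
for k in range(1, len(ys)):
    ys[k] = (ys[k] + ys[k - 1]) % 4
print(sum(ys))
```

14

k=1: ys[1] = (8+1)%4 = 1 → [1, 1, 2, 8, 8, 6, 4, 4]
k=2: ys[2] = (2+1)%4 = 3 → [1, 1, 3, 8, 8, 6, 4, 4]
k=3: ys[3] = (8+3)%4 = 3 → [1, 1, 3, 3, 8, 6, 4, 4]
k=4: ys[4] = (8+3)%4 = 3 → [1, 1, 3, 3, 3, 6, 4, 4]
k=5: ys[5] = (6+3)%4 = 1 → [1, 1, 3, 3, 3, 1, 4, 4]
k=6: ys[6] = (4+1)%4 = 1 → [1, 1, 3, 3, 3, 1, 1, 4]
k=7: ys[7] = (4+1)%4 = 1 → [1, 1, 3, 3, 3, 1, 1, 1]
sum = 14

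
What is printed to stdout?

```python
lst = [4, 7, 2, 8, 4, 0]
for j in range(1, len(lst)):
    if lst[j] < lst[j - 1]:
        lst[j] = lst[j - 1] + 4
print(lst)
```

[4, 7, 11, 15, 19, 23]

j=1: 7>=4, unchanged → [4, 7, 2, 8, 4, 0]
j=2: 2<7, lst[2] = 7+4 = 11 → [4, 7, 11, 8, 4, 0]
j=3: 8<11, lst[3] = 11+4 = 15 → [4, 7, 11, 15, 4, 0]
j=4: 4<15, lst[4] = 15+4 = 19 → [4, 7, 11, 15, 19, 0]
j=5: 0<19, lst[5] = 19+4 = 23 → [4, 7, 11, 15, 19, 23]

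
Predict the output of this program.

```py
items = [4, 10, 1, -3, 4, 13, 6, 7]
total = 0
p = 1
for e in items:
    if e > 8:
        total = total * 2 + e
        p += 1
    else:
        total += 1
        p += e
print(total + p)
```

67

e=4: not >8, total = 0+1 = 1; p=5
e=10: >8, total = 1*2+10 = 12; p=6
e=1: not >8, total = 12+1 = 13; p=7
e=-3: not >8, total = 13+1 = 14; p=4
e=4: not >8, total = 14+1 = 15; p=8
e=13: >8, total = 15*2+13 = 43; p=9
e=6: not >8, total = 43+1 = 44; p=15
e=7: not >8, total = 44+1 = 45; p=22
total+p = 45+22 = 67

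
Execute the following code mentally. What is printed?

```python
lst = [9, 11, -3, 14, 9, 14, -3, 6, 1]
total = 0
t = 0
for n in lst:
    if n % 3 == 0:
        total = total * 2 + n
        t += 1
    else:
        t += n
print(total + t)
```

n=9: %3==0, total = 0*2+9 = 9; t=1
n=11: not %3==0; t=12
n=-3: %3==0, total = 9*2+(-3) = 15; t=13
n=14: not %3==0; t=27
n=9: %3==0, total = 15*2+9 = 39; t=28
n=14: not %3==0; t=42
n=-3: %3==0, total = 39*2+(-3) = 75; t=43
n=6: %3==0, total = 75*2+6 = 156; t=44
n=1: not %3==0; t=45
total+t = 156+45 = 201

201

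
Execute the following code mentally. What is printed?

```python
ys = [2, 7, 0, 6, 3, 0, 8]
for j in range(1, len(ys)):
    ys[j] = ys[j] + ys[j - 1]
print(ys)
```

j=1: ys[1] = 7+2 = 9 → [2, 9, 0, 6, 3, 0, 8]
j=2: ys[2] = 0+9 = 9 → [2, 9, 9, 6, 3, 0, 8]
j=3: ys[3] = 6+9 = 15 → [2, 9, 9, 15, 3, 0, 8]
j=4: ys[4] = 3+15 = 18 → [2, 9, 9, 15, 18, 0, 8]
j=5: ys[5] = 0+18 = 18 → [2, 9, 9, 15, 18, 18, 8]
j=6: ys[6] = 8+18 = 26 → [2, 9, 9, 15, 18, 18, 26]

[2, 9, 9, 15, 18, 18, 26]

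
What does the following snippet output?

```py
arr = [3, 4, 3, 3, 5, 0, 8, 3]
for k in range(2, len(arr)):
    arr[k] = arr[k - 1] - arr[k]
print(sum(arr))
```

k=2: arr[2] = 4-3 = 1 → [3, 4, 1, 3, 5, 0, 8, 3]
k=3: arr[3] = 1-3 = -2 → [3, 4, 1, -2, 5, 0, 8, 3]
k=4: arr[4] = (-2)-5 = -7 → [3, 4, 1, -2, -7, 0, 8, 3]
k=5: arr[5] = (-7)-0 = -7 → [3, 4, 1, -2, -7, -7, 8, 3]
k=6: arr[6] = (-7)-8 = -15 → [3, 4, 1, -2, -7, -7, -15, 3]
k=7: arr[7] = (-15)-3 = -18 → [3, 4, 1, -2, -7, -7, -15, -18]
sum = -41

-41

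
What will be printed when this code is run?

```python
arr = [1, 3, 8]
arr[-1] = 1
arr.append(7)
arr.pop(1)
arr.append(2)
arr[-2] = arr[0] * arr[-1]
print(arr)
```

[1, 1, 2, 2]

arr[-1] = 1 → [1, 3, 1]
append 7 → [1, 3, 1, 7]
pop(1) removes 3 → [1, 1, 7]
append 2 → [1, 1, 7, 2]
arr[-2] = arr[0]*arr[-1] = 1*2 = 2 → [1, 1, 2, 2]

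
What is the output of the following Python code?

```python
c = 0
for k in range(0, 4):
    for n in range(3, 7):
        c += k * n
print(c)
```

k=0,n=3: c = 0+0 = 0
k=0,n=4: c = 0+0 = 0
k=0,n=5: c = 0+0 = 0
k=0,n=6: c = 0+0 = 0
k=1,n=3: c = 0+3 = 3
k=1,n=4: c = 3+4 = 7
k=1,n=5: c = 7+5 = 12
k=1,n=6: c = 12+6 = 18
k=2,n=3: c = 18+6 = 24
k=2,n=4: c = 24+8 = 32
k=2,n=5: c = 32+10 = 42
k=2,n=6: c = 42+12 = 54
k=3,n=3: c = 54+9 = 63
k=3,n=4: c = 63+12 = 75
k=3,n=5: c = 75+15 = 90
k=3,n=6: c = 90+18 = 108

108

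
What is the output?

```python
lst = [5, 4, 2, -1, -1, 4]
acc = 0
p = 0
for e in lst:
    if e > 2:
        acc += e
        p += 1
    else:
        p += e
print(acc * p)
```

39

e=5: >2, acc = 0+5 = 5; p=1
e=4: >2, acc = 5+4 = 9; p=2
e=2: not >2; p=4
e=-1: not >2; p=3
e=-1: not >2; p=2
e=4: >2, acc = 9+4 = 13; p=3
acc*p = 13*3 = 39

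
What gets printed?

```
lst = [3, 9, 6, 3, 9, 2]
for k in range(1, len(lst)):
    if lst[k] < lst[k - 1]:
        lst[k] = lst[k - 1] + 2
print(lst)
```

k=1: 9>=3, unchanged → [3, 9, 6, 3, 9, 2]
k=2: 6<9, lst[2] = 9+2 = 11 → [3, 9, 11, 3, 9, 2]
k=3: 3<11, lst[3] = 11+2 = 13 → [3, 9, 11, 13, 9, 2]
k=4: 9<13, lst[4] = 13+2 = 15 → [3, 9, 11, 13, 15, 2]
k=5: 2<15, lst[5] = 15+2 = 17 → [3, 9, 11, 13, 15, 17]

[3, 9, 11, 13, 15, 17]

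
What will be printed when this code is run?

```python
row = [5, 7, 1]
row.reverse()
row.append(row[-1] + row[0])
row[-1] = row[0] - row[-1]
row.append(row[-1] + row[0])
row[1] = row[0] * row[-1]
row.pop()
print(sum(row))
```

reverse → [1, 7, 5]
append row[-1]+row[0] = 5+1 = 6 → [1, 7, 5, 6]
row[-1] = row[0]-row[-1] = 1-6 = -5 → [1, 7, 5, -5]
append row[-1]+row[0] = (-5)+1 = -4 → [1, 7, 5, -5, -4]
row[1] = row[0]*row[-1] = 1*(-4) = -4 → [1, -4, 5, -5, -4]
pop() removes -4 → [1, -4, 5, -5]
sum = -3

-3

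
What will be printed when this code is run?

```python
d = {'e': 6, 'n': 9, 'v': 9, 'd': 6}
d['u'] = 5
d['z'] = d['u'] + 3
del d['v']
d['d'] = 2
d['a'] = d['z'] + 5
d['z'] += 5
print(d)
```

{'e': 6, 'n': 9, 'd': 2, 'u': 5, 'z': 13, 'a': 13}

d['u'] = 5 → {'e': 6, 'n': 9, 'v': 9, 'd': 6, 'u': 5}
d['z'] = d['u']+3 = 8 → {'e': 6, 'n': 9, 'v': 9, 'd': 6, 'u': 5, 'z': 8}
del 'v' → {'e': 6, 'n': 9, 'd': 6, 'u': 5, 'z': 8}
d['d'] = 2 → {'e': 6, 'n': 9, 'd': 2, 'u': 5, 'z': 8}
d['a'] = d['z']+5 = 13 → {'e': 6, 'n': 9, 'd': 2, 'u': 5, 'z': 8, 'a': 13}
d['z'] = 8+5 = 13 → {'e': 6, 'n': 9, 'd': 2, 'u': 5, 'z': 13, 'a': 13}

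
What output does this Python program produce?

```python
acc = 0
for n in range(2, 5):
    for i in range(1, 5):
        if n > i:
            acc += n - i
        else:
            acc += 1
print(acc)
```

16

n=2,i=1: 2>1, acc = 0+1 = 1
n=2,i=2: not 2>2, acc = 1+1 = 2
n=2,i=3: not 2>3, acc = 2+1 = 3
n=2,i=4: not 2>4, acc = 3+1 = 4
n=3,i=1: 3>1, acc = 4+2 = 6
n=3,i=2: 3>2, acc = 6+1 = 7
n=3,i=3: not 3>3, acc = 7+1 = 8
n=3,i=4: not 3>4, acc = 8+1 = 9
n=4,i=1: 4>1, acc = 9+3 = 12
n=4,i=2: 4>2, acc = 12+2 = 14
n=4,i=3: 4>3, acc = 14+1 = 15
n=4,i=4: not 4>4, acc = 15+1 = 16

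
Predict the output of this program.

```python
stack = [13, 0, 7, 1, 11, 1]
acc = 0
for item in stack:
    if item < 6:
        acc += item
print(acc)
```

item=13: not <6
item=0: <6, acc = 0+0 = 0
item=7: not <6
item=1: <6, acc = 0+1 = 1
item=11: not <6
item=1: <6, acc = 1+1 = 2

2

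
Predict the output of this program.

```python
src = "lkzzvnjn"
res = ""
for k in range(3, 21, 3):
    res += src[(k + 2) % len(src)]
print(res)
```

k=3: add src[5]='n' → 'n'
k=6: add src[0]='l' → 'nl'
k=9: add src[3]='z' → 'nlz'
k=12: add src[6]='j' → 'nlzj'
k=15: add src[1]='k' → 'nlzjk'
k=18: add src[4]='v' → 'nlzjkv'

nlzjkv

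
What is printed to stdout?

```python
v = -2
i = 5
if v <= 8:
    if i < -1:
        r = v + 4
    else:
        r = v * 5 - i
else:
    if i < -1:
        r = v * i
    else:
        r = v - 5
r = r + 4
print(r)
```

-11

v=-2, i=5
v <= 8 is True; i < -1 is False
→ r = v * 5 - i = -15
r = (-15)+4 = -11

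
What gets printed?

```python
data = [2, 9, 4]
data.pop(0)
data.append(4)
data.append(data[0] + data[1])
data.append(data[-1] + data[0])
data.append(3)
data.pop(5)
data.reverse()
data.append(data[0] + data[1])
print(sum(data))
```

pop(0) removes 2 → [9, 4]
append 4 → [9, 4, 4]
append data[0]+data[1] = 9+4 = 13 → [9, 4, 4, 13]
append data[-1]+data[0] = 13+9 = 22 → [9, 4, 4, 13, 22]
append 3 → [9, 4, 4, 13, 22, 3]
pop(5) removes 3 → [9, 4, 4, 13, 22]
reverse → [22, 13, 4, 4, 9]
append data[0]+data[1] = 22+13 = 35 → [22, 13, 4, 4, 9, 35]
sum = 87

87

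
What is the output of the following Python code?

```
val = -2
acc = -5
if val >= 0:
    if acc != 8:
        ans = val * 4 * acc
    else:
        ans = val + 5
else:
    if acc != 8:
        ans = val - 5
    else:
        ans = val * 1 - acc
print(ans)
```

-7

val=-2, acc=-5
val >= 0 is False; acc != 8 is True
→ ans = val - 5 = -7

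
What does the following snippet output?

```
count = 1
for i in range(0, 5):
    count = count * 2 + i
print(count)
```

58

i=0: count = 1*2+0 = 2
i=1: count = 2*2+1 = 5
i=2: count = 5*2+2 = 12
i=3: count = 12*2+3 = 27
i=4: count = 27*2+4 = 58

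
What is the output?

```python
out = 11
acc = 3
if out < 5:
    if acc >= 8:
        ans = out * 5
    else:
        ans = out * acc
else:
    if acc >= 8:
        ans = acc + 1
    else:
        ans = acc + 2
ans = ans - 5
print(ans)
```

0

out=11, acc=3
out < 5 is False; acc >= 8 is False
→ ans = acc + 2 = 5
ans = 5-5 = 0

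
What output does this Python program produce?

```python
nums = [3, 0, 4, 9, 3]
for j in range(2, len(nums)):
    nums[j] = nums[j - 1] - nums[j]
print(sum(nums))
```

j=2: nums[2] = 0-4 = -4 → [3, 0, -4, 9, 3]
j=3: nums[3] = (-4)-9 = -13 → [3, 0, -4, -13, 3]
j=4: nums[4] = (-13)-3 = -16 → [3, 0, -4, -13, -16]
sum = -30

-30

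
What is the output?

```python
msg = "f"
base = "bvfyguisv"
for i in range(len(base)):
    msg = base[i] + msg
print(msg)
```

vsiugyfvbf

i=0: prepend 'b' → 'bf'
i=1: prepend 'v' → 'vbf'
i=2: prepend 'f' → 'fvbf'
i=3: prepend 'y' → 'yfvbf'
i=4: prepend 'g' → 'gyfvbf'
i=5: prepend 'u' → 'ugyfvbf'
i=6: prepend 'i' → 'iugyfvbf'
i=7: prepend 's' → 'siugyfvbf'
i=8: prepend 'v' → 'vsiugyfvbf'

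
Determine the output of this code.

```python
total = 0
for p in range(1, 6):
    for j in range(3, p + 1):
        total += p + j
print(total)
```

p=3,j=3: total = 0+6 = 6
p=4,j=3: total = 6+7 = 13
p=4,j=4: total = 13+8 = 21
p=5,j=3: total = 21+8 = 29
p=5,j=4: total = 29+9 = 38
p=5,j=5: total = 38+10 = 48

48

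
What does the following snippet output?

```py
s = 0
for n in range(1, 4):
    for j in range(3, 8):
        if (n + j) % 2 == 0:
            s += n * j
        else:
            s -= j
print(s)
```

n=1,j=3: even sum, s = 0+3 = 3
n=1,j=4: odd sum, s = 3-4 = -1
n=1,j=5: even sum, s = (-1)+5 = 4
n=1,j=6: odd sum, s = 4-6 = -2
n=1,j=7: even sum, s = (-2)+7 = 5
n=2,j=3: odd sum, s = 5-3 = 2
n=2,j=4: even sum, s = 2+8 = 10
n=2,j=5: odd sum, s = 10-5 = 5
n=2,j=6: even sum, s = 5+12 = 17
n=2,j=7: odd sum, s = 17-7 = 10
n=3,j=3: even sum, s = 10+9 = 19
n=3,j=4: odd sum, s = 19-4 = 15
n=3,j=5: even sum, s = 15+15 = 30
n=3,j=6: odd sum, s = 30-6 = 24
n=3,j=7: even sum, s = 24+21 = 45

45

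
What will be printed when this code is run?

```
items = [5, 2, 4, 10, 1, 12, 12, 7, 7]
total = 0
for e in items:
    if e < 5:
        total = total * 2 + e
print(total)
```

17

e=5: not <5
e=2: <5, total = 0*2+2 = 2
e=4: <5, total = 2*2+4 = 8
e=10: not <5
e=1: <5, total = 8*2+1 = 17
e=12: not <5
e=12: not <5
e=7: not <5
e=7: not <5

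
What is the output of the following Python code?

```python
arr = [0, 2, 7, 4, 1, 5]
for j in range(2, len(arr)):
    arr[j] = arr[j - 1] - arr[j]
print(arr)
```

j=2: arr[2] = 2-7 = -5 → [0, 2, -5, 4, 1, 5]
j=3: arr[3] = (-5)-4 = -9 → [0, 2, -5, -9, 1, 5]
j=4: arr[4] = (-9)-1 = -10 → [0, 2, -5, -9, -10, 5]
j=5: arr[5] = (-10)-5 = -15 → [0, 2, -5, -9, -10, -15]

[0, 2, -5, -9, -10, -15]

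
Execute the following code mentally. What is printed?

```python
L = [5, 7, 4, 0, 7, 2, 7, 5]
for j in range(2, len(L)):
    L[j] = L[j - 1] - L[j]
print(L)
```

[5, 7, 3, 3, -4, -6, -13, -18]

j=2: L[2] = 7-4 = 3 → [5, 7, 3, 0, 7, 2, 7, 5]
j=3: L[3] = 3-0 = 3 → [5, 7, 3, 3, 7, 2, 7, 5]
j=4: L[4] = 3-7 = -4 → [5, 7, 3, 3, -4, 2, 7, 5]
j=5: L[5] = (-4)-2 = -6 → [5, 7, 3, 3, -4, -6, 7, 5]
j=6: L[6] = (-6)-7 = -13 → [5, 7, 3, 3, -4, -6, -13, 5]
j=7: L[7] = (-13)-5 = -18 → [5, 7, 3, 3, -4, -6, -13, -18]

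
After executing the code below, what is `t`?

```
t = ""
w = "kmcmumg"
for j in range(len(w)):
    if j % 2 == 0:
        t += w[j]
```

j=0: add 'k' → 'k'
j=1: skip
j=2: add 'c' → 'kc'
j=3: skip
j=4: add 'u' → 'kcu'
j=5: skip
j=6: add 'g' → 'kcug'

'kcug'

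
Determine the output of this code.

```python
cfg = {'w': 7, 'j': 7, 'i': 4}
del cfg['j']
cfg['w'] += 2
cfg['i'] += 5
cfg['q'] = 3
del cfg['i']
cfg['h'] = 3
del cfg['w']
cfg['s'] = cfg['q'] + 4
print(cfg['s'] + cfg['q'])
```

10

del 'j' → {'w': 7, 'i': 4}
cfg['w'] = 7+2 = 9 → {'w': 9, 'i': 4}
cfg['i'] = 4+5 = 9 → {'w': 9, 'i': 9}
cfg['q'] = 3 → {'w': 9, 'i': 9, 'q': 3}
del 'i' → {'w': 9, 'q': 3}
cfg['h'] = 3 → {'w': 9, 'q': 3, 'h': 3}
del 'w' → {'q': 3, 'h': 3}
cfg['s'] = cfg['q']+4 = 7 → {'q': 3, 'h': 3, 's': 7}
cfg['s']+cfg['q'] = 7+3 = 10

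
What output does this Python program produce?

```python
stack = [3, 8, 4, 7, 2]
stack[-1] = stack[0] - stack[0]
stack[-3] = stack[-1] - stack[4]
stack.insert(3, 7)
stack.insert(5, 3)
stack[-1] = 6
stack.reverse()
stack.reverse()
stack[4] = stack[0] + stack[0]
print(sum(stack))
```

stack[-1] = stack[0]-stack[0] = 3-3 = 0 → [3, 8, 4, 7, 0]
stack[-3] = stack[-1]-stack[4] = 0-0 = 0 → [3, 8, 0, 7, 0]
insert 7 at 3 → [3, 8, 0, 7, 7, 0]
insert 3 at 5 → [3, 8, 0, 7, 7, 3, 0]
stack[-1] = 6 → [3, 8, 0, 7, 7, 3, 6]
reverse → [6, 3, 7, 7, 0, 8, 3]
reverse → [3, 8, 0, 7, 7, 3, 6]
stack[4] = stack[0]+stack[0] = 3+3 = 6 → [3, 8, 0, 7, 6, 3, 6]
sum = 33

33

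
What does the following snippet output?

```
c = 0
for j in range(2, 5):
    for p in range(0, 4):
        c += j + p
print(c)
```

54

j=2,p=0: c = 0+2 = 2
j=2,p=1: c = 2+3 = 5
j=2,p=2: c = 5+4 = 9
j=2,p=3: c = 9+5 = 14
j=3,p=0: c = 14+3 = 17
j=3,p=1: c = 17+4 = 21
j=3,p=2: c = 21+5 = 26
j=3,p=3: c = 26+6 = 32
j=4,p=0: c = 32+4 = 36
j=4,p=1: c = 36+5 = 41
j=4,p=2: c = 41+6 = 47
j=4,p=3: c = 47+7 = 54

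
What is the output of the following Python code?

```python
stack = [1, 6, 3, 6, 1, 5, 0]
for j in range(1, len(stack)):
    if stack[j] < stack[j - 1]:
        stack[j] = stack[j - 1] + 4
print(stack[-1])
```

j=1: 6>=1, unchanged → [1, 6, 3, 6, 1, 5, 0]
j=2: 3<6, stack[2] = 6+4 = 10 → [1, 6, 10, 6, 1, 5, 0]
j=3: 6<10, stack[3] = 10+4 = 14 → [1, 6, 10, 14, 1, 5, 0]
j=4: 1<14, stack[4] = 14+4 = 18 → [1, 6, 10, 14, 18, 5, 0]
j=5: 5<18, stack[5] = 18+4 = 22 → [1, 6, 10, 14, 18, 22, 0]
j=6: 0<22, stack[6] = 22+4 = 26 → [1, 6, 10, 14, 18, 22, 26]

26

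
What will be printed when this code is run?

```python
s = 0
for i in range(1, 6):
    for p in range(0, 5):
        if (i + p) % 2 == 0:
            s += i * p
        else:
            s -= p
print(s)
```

46

i=1,p=0: odd sum, s = 0-0 = 0
i=1,p=1: even sum, s = 0+1 = 1
i=1,p=2: odd sum, s = 1-2 = -1
i=1,p=3: even sum, s = (-1)+3 = 2
i=1,p=4: odd sum, s = 2-4 = -2
i=2,p=0: even sum, s = (-2)+0 = -2
i=2,p=1: odd sum, s = (-2)-1 = -3
i=2,p=2: even sum, s = (-3)+4 = 1
i=2,p=3: odd sum, s = 1-3 = -2
i=2,p=4: even sum, s = (-2)+8 = 6
i=3,p=0: odd sum, s = 6-0 = 6
i=3,p=1: even sum, s = 6+3 = 9
i=3,p=2: odd sum, s = 9-2 = 7
i=3,p=3: even sum, s = 7+9 = 16
i=3,p=4: odd sum, s = 16-4 = 12
i=4,p=0: even sum, s = 12+0 = 12
i=4,p=1: odd sum, s = 12-1 = 11
i=4,p=2: even sum, s = 11+8 = 19
i=4,p=3: odd sum, s = 19-3 = 16
i=4,p=4: even sum, s = 16+16 = 32
i=5,p=0: odd sum, s = 32-0 = 32
i=5,p=1: even sum, s = 32+5 = 37
i=5,p=2: odd sum, s = 37-2 = 35
i=5,p=3: even sum, s = 35+15 = 50
i=5,p=4: odd sum, s = 50-4 = 46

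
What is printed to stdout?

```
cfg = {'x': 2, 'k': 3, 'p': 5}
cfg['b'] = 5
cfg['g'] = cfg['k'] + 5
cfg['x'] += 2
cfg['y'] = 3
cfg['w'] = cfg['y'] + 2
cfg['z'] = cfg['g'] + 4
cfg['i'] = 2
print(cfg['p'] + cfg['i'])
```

cfg['b'] = 5 → {'x': 2, 'k': 3, 'p': 5, 'b': 5}
cfg['g'] = cfg['k']+5 = 8 → {'x': 2, 'k': 3, 'p': 5, 'b': 5, 'g': 8}
cfg['x'] = 2+2 = 4 → {'x': 4, 'k': 3, 'p': 5, 'b': 5, 'g': 8}
cfg['y'] = 3 → {'x': 4, 'k': 3, 'p': 5, 'b': 5, 'g': 8, 'y': 3}
cfg['w'] = cfg['y']+2 = 5 → {'x': 4, 'k': 3, 'p': 5, 'b': 5, 'g': 8, 'y': 3, 'w': 5}
cfg['z'] = cfg['g']+4 = 12 → {'x': 4, 'k': 3, 'p': 5, 'b': 5, 'g': 8, 'y': 3, 'w': 5, 'z': 12}
cfg['i'] = 2 → {'x': 4, 'k': 3, 'p': 5, 'b': 5, 'g': 8, 'y': 3, 'w': 5, 'z': 12, 'i': 2}
cfg['p']+cfg['i'] = 5+2 = 7

7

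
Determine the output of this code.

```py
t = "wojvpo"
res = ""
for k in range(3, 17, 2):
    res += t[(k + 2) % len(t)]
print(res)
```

k=3: add t[5]='o' → 'o'
k=5: add t[1]='o' → 'oo'
k=7: add t[3]='v' → 'oov'
k=9: add t[5]='o' → 'oovo'
k=11: add t[1]='o' → 'oovoo'
k=13: add t[3]='v' → 'oovoov'
k=15: add t[5]='o' → 'oovoovo'

oovoovo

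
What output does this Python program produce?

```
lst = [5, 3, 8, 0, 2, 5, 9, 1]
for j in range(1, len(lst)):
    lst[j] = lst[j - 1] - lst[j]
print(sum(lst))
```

j=1: lst[1] = 5-3 = 2 → [5, 2, 8, 0, 2, 5, 9, 1]
j=2: lst[2] = 2-8 = -6 → [5, 2, -6, 0, 2, 5, 9, 1]
j=3: lst[3] = (-6)-0 = -6 → [5, 2, -6, -6, 2, 5, 9, 1]
j=4: lst[4] = (-6)-2 = -8 → [5, 2, -6, -6, -8, 5, 9, 1]
j=5: lst[5] = (-8)-5 = -13 → [5, 2, -6, -6, -8, -13, 9, 1]
j=6: lst[6] = (-13)-9 = -22 → [5, 2, -6, -6, -8, -13, -22, 1]
j=7: lst[7] = (-22)-1 = -23 → [5, 2, -6, -6, -8, -13, -22, -23]
sum = -71

-71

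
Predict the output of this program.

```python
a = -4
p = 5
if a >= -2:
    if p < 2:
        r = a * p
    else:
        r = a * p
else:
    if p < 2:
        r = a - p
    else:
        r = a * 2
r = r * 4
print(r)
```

a=-4, p=5
a >= -2 is False; p < 2 is False
→ r = a * 2 = -8
r = (-8)*4 = -32

-32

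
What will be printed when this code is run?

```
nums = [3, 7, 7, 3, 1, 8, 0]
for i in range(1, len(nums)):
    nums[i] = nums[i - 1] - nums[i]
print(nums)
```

i=1: nums[1] = 3-7 = -4 → [3, -4, 7, 3, 1, 8, 0]
i=2: nums[2] = (-4)-7 = -11 → [3, -4, -11, 3, 1, 8, 0]
i=3: nums[3] = (-11)-3 = -14 → [3, -4, -11, -14, 1, 8, 0]
i=4: nums[4] = (-14)-1 = -15 → [3, -4, -11, -14, -15, 8, 0]
i=5: nums[5] = (-15)-8 = -23 → [3, -4, -11, -14, -15, -23, 0]
i=6: nums[6] = (-23)-0 = -23 → [3, -4, -11, -14, -15, -23, -23]

[3, -4, -11, -14, -15, -23, -23]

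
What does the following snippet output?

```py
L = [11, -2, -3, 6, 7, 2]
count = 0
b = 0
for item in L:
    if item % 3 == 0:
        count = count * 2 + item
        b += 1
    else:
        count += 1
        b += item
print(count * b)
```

200

item=11: not %3==0, count = 0+1 = 1; b=11
item=-2: not %3==0, count = 1+1 = 2; b=9
item=-3: %3==0, count = 2*2+(-3) = 1; b=10
item=6: %3==0, count = 1*2+6 = 8; b=11
item=7: not %3==0, count = 8+1 = 9; b=18
item=2: not %3==0, count = 9+1 = 10; b=20
count*b = 10*20 = 200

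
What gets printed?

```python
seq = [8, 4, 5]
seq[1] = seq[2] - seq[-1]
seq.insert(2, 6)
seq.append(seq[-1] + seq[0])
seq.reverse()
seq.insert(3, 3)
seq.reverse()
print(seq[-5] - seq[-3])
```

seq[1] = seq[2]-seq[-1] = 5-5 = 0 → [8, 0, 5]
insert 6 at 2 → [8, 0, 6, 5]
append seq[-1]+seq[0] = 5+8 = 13 → [8, 0, 6, 5, 13]
reverse → [13, 5, 6, 0, 8]
insert 3 at 3 → [13, 5, 6, 3, 0, 8]
reverse → [8, 0, 3, 6, 5, 13]
seq[-5]-seq[-3] = 0-6 = -6

-6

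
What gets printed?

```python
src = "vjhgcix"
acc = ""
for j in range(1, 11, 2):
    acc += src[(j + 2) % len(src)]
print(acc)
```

givhc

j=1: add src[3]='g' → 'g'
j=3: add src[5]='i' → 'gi'
j=5: add src[0]='v' → 'giv'
j=7: add src[2]='h' → 'givh'
j=9: add src[4]='c' → 'givhc'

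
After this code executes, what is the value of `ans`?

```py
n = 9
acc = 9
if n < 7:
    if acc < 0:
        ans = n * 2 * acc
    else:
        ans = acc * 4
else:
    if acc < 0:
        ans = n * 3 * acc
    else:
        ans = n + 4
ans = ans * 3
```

n=9, acc=9
n < 7 is False; acc < 0 is False
→ ans = n + 4 = 13
ans = 13*3 = 39

39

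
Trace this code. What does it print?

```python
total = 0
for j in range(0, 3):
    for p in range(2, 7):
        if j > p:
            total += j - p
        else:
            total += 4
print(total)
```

j=0,p=2: not 0>2, total = 0+4 = 4
j=0,p=3: not 0>3, total = 4+4 = 8
j=0,p=4: not 0>4, total = 8+4 = 12
j=0,p=5: not 0>5, total = 12+4 = 16
j=0,p=6: not 0>6, total = 16+4 = 20
j=1,p=2: not 1>2, total = 20+4 = 24
j=1,p=3: not 1>3, total = 24+4 = 28
j=1,p=4: not 1>4, total = 28+4 = 32
j=1,p=5: not 1>5, total = 32+4 = 36
j=1,p=6: not 1>6, total = 36+4 = 40
j=2,p=2: not 2>2, total = 40+4 = 44
j=2,p=3: not 2>3, total = 44+4 = 48
j=2,p=4: not 2>4, total = 48+4 = 52
j=2,p=5: not 2>5, total = 52+4 = 56
j=2,p=6: not 2>6, total = 56+4 = 60

60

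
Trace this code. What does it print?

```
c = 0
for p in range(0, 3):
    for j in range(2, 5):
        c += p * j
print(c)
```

p=0,j=2: c = 0+0 = 0
p=0,j=3: c = 0+0 = 0
p=0,j=4: c = 0+0 = 0
p=1,j=2: c = 0+2 = 2
p=1,j=3: c = 2+3 = 5
p=1,j=4: c = 5+4 = 9
p=2,j=2: c = 9+4 = 13
p=2,j=3: c = 13+6 = 19
p=2,j=4: c = 19+8 = 27

27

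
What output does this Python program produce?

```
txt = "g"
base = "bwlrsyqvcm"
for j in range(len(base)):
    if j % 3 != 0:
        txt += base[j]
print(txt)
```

gwlsyvc

j=0: skip
j=1: add 'w' → 'gw'
j=2: add 'l' → 'gwl'
j=3: skip
j=4: add 's' → 'gwls'
j=5: add 'y' → 'gwlsy'
j=6: skip
j=7: add 'v' → 'gwlsyv'
j=8: add 'c' → 'gwlsyvc'
j=9: skip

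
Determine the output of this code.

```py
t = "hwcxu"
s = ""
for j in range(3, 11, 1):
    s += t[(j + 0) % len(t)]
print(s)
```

xuhwcxuh

j=3: add t[3]='x' → 'x'
j=4: add t[4]='u' → 'xu'
j=5: add t[0]='h' → 'xuh'
j=6: add t[1]='w' → 'xuhw'
j=7: add t[2]='c' → 'xuhwc'
j=8: add t[3]='x' → 'xuhwcx'
j=9: add t[4]='u' → 'xuhwcxu'
j=10: add t[0]='h' → 'xuhwcxuh'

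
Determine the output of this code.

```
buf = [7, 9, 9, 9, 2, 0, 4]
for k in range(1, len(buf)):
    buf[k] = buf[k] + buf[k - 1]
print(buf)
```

[7, 16, 25, 34, 36, 36, 40]

k=1: buf[1] = 9+7 = 16 → [7, 16, 9, 9, 2, 0, 4]
k=2: buf[2] = 9+16 = 25 → [7, 16, 25, 9, 2, 0, 4]
k=3: buf[3] = 9+25 = 34 → [7, 16, 25, 34, 2, 0, 4]
k=4: buf[4] = 2+34 = 36 → [7, 16, 25, 34, 36, 0, 4]
k=5: buf[5] = 0+36 = 36 → [7, 16, 25, 34, 36, 36, 4]
k=6: buf[6] = 4+36 = 40 → [7, 16, 25, 34, 36, 36, 40]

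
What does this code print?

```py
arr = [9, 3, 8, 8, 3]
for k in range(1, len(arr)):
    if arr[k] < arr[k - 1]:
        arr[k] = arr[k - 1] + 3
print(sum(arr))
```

75

k=1: 3<9, arr[1] = 9+3 = 12 → [9, 12, 8, 8, 3]
k=2: 8<12, arr[2] = 12+3 = 15 → [9, 12, 15, 8, 3]
k=3: 8<15, arr[3] = 15+3 = 18 → [9, 12, 15, 18, 3]
k=4: 3<18, arr[4] = 18+3 = 21 → [9, 12, 15, 18, 21]
sum = 75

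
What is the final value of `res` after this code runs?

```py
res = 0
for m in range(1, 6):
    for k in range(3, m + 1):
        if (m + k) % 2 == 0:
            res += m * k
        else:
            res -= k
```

m=3,k=3: even sum, res = 0+9 = 9
m=4,k=3: odd sum, res = 9-3 = 6
m=4,k=4: even sum, res = 6+16 = 22
m=5,k=3: even sum, res = 22+15 = 37
m=5,k=4: odd sum, res = 37-4 = 33
m=5,k=5: even sum, res = 33+25 = 58

58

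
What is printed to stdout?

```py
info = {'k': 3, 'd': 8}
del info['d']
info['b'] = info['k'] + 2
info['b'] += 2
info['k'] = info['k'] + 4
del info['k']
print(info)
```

del 'd' → {'k': 3}
info['b'] = info['k']+2 = 5 → {'k': 3, 'b': 5}
info['b'] = 5+2 = 7 → {'k': 3, 'b': 7}
info['k'] = info['k']+4 = 7 → {'k': 7, 'b': 7}
del 'k' → {'b': 7}

{'b': 7}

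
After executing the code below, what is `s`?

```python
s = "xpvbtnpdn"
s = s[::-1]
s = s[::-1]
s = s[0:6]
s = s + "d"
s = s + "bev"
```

reverse → 'ndpntbvpx'
reverse → 'xpvbtnpdn'
slice [0:6] → 'xpvbtn'
+ 'd' → 'xpvbtnd'
+ 'bev' → 'xpvbtndbev'

'xpvbtndbev'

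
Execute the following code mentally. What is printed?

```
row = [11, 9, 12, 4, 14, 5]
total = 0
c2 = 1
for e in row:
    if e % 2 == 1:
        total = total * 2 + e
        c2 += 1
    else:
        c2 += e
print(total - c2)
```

e=11: odd, total = 0*2+11 = 11; c2=2
e=9: odd, total = 11*2+9 = 31; c2=3
e=12: not odd; c2=15
e=4: not odd; c2=19
e=14: not odd; c2=33
e=5: odd, total = 31*2+5 = 67; c2=34
total-c2 = 67-34 = 33

33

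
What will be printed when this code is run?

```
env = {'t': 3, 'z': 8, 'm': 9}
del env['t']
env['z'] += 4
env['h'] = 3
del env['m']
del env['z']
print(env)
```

del 't' → {'z': 8, 'm': 9}
env['z'] = 8+4 = 12 → {'z': 12, 'm': 9}
env['h'] = 3 → {'z': 12, 'm': 9, 'h': 3}
del 'm' → {'z': 12, 'h': 3}
del 'z' → {'h': 3}

{'h': 3}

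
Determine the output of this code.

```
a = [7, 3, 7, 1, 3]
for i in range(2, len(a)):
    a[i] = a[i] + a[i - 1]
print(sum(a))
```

i=2: a[2] = 7+3 = 10 → [7, 3, 10, 1, 3]
i=3: a[3] = 1+10 = 11 → [7, 3, 10, 11, 3]
i=4: a[4] = 3+11 = 14 → [7, 3, 10, 11, 14]
sum = 45

45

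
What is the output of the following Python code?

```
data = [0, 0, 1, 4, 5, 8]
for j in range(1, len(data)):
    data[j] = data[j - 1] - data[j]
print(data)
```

[0, 0, -1, -5, -10, -18]

j=1: data[1] = 0-0 = 0 → [0, 0, 1, 4, 5, 8]
j=2: data[2] = 0-1 = -1 → [0, 0, -1, 4, 5, 8]
j=3: data[3] = (-1)-4 = -5 → [0, 0, -1, -5, 5, 8]
j=4: data[4] = (-5)-5 = -10 → [0, 0, -1, -5, -10, 8]
j=5: data[5] = (-10)-8 = -18 → [0, 0, -1, -5, -10, -18]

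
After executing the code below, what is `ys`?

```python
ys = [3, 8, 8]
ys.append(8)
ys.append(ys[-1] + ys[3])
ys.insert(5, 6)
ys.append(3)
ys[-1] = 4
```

append 8 → [3, 8, 8, 8]
append ys[-1]+ys[3] = 8+8 = 16 → [3, 8, 8, 8, 16]
insert 6 at 5 → [3, 8, 8, 8, 16, 6]
append 3 → [3, 8, 8, 8, 16, 6, 3]
ys[-1] = 4 → [3, 8, 8, 8, 16, 6, 4]

[3, 8, 8, 8, 16, 6, 4]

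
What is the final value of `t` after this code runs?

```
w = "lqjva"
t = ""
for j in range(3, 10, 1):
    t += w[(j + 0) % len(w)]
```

j=3: add w[3]='v' → 'v'
j=4: add w[4]='a' → 'va'
j=5: add w[0]='l' → 'val'
j=6: add w[1]='q' → 'valq'
j=7: add w[2]='j' → 'valqj'
j=8: add w[3]='v' → 'valqjv'
j=9: add w[4]='a' → 'valqjva'

'valqjva'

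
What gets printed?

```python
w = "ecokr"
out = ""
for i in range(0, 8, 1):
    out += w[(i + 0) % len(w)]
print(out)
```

i=0: add w[0]='e' → 'e'
i=1: add w[1]='c' → 'ec'
i=2: add w[2]='o' → 'eco'
i=3: add w[3]='k' → 'ecok'
i=4: add w[4]='r' → 'ecokr'
i=5: add w[0]='e' → 'ecokre'
i=6: add w[1]='c' → 'ecokrec'
i=7: add w[2]='o' → 'ecokreco'

ecokreco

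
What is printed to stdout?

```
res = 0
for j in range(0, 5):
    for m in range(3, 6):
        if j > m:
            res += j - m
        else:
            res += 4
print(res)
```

j=0,m=3: not 0>3, res = 0+4 = 4
j=0,m=4: not 0>4, res = 4+4 = 8
j=0,m=5: not 0>5, res = 8+4 = 12
j=1,m=3: not 1>3, res = 12+4 = 16
j=1,m=4: not 1>4, res = 16+4 = 20
j=1,m=5: not 1>5, res = 20+4 = 24
j=2,m=3: not 2>3, res = 24+4 = 28
j=2,m=4: not 2>4, res = 28+4 = 32
j=2,m=5: not 2>5, res = 32+4 = 36
j=3,m=3: not 3>3, res = 36+4 = 40
j=3,m=4: not 3>4, res = 40+4 = 44
j=3,m=5: not 3>5, res = 44+4 = 48
j=4,m=3: 4>3, res = 48+1 = 49
j=4,m=4: not 4>4, res = 49+4 = 53
j=4,m=5: not 4>5, res = 53+4 = 57

57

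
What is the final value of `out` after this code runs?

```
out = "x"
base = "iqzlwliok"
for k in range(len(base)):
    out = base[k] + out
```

k=0: prepend 'i' → 'ix'
k=1: prepend 'q' → 'qix'
k=2: prepend 'z' → 'zqix'
k=3: prepend 'l' → 'lzqix'
k=4: prepend 'w' → 'wlzqix'
k=5: prepend 'l' → 'lwlzqix'
k=6: prepend 'i' → 'ilwlzqix'
k=7: prepend 'o' → 'oilwlzqix'
k=8: prepend 'k' → 'koilwlzqix'

'koilwlzqix'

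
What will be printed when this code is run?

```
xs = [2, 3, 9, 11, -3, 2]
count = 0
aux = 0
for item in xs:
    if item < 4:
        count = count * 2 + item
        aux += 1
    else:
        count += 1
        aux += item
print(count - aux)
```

item=2: <4, count = 0*2+2 = 2; aux=1
item=3: <4, count = 2*2+3 = 7; aux=2
item=9: not <4, count = 7+1 = 8; aux=11
item=11: not <4, count = 8+1 = 9; aux=22
item=-3: <4, count = 9*2+(-3) = 15; aux=23
item=2: <4, count = 15*2+2 = 32; aux=24
count-aux = 32-24 = 8

8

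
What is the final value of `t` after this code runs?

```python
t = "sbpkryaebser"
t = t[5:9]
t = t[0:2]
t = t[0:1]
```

slice [5:9] → 'yaeb'
slice [0:2] → 'ya'
slice [0:1] → 'y'

'y'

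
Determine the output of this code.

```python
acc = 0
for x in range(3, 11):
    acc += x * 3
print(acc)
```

156

x=3: acc = 0+3*3 = 9
x=4: acc = 9+4*3 = 21
x=5: acc = 21+5*3 = 36
x=6: acc = 36+6*3 = 54
x=7: acc = 54+7*3 = 75
x=8: acc = 75+8*3 = 99
x=9: acc = 99+9*3 = 126
x=10: acc = 126+10*3 = 156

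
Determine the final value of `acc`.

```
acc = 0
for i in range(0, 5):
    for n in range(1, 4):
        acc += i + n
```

i=0,n=1: acc = 0+1 = 1
i=0,n=2: acc = 1+2 = 3
i=0,n=3: acc = 3+3 = 6
i=1,n=1: acc = 6+2 = 8
i=1,n=2: acc = 8+3 = 11
i=1,n=3: acc = 11+4 = 15
i=2,n=1: acc = 15+3 = 18
i=2,n=2: acc = 18+4 = 22
i=2,n=3: acc = 22+5 = 27
i=3,n=1: acc = 27+4 = 31
i=3,n=2: acc = 31+5 = 36
i=3,n=3: acc = 36+6 = 42
i=4,n=1: acc = 42+5 = 47
i=4,n=2: acc = 47+6 = 53
i=4,n=3: acc = 53+7 = 60

60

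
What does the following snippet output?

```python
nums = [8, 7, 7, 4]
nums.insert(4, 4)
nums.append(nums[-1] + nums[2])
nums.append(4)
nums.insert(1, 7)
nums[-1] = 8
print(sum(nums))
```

56

insert 4 at 4 → [8, 7, 7, 4, 4]
append nums[-1]+nums[2] = 4+7 = 11 → [8, 7, 7, 4, 4, 11]
append 4 → [8, 7, 7, 4, 4, 11, 4]
insert 7 at 1 → [8, 7, 7, 7, 4, 4, 11, 4]
nums[-1] = 8 → [8, 7, 7, 7, 4, 4, 11, 8]
sum = 56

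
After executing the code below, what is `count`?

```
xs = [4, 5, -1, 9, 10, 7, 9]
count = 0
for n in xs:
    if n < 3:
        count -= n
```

1

n=4: not <3
n=5: not <3
n=-1: <3, count = 0-(-1) = 1
n=9: not <3
n=10: not <3
n=7: not <3
n=9: not <3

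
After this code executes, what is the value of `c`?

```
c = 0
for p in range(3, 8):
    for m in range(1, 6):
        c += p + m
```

200

p=3,m=1: c = 0+4 = 4
p=3,m=2: c = 4+5 = 9
p=3,m=3: c = 9+6 = 15
p=3,m=4: c = 15+7 = 22
p=3,m=5: c = 22+8 = 30
p=4,m=1: c = 30+5 = 35
p=4,m=2: c = 35+6 = 41
p=4,m=3: c = 41+7 = 48
p=4,m=4: c = 48+8 = 56
p=4,m=5: c = 56+9 = 65
p=5,m=1: c = 65+6 = 71
p=5,m=2: c = 71+7 = 78
p=5,m=3: c = 78+8 = 86
p=5,m=4: c = 86+9 = 95
p=5,m=5: c = 95+10 = 105
p=6,m=1: c = 105+7 = 112
p=6,m=2: c = 112+8 = 120
p=6,m=3: c = 120+9 = 129
p=6,m=4: c = 129+10 = 139
p=6,m=5: c = 139+11 = 150
p=7,m=1: c = 150+8 = 158
p=7,m=2: c = 158+9 = 167
p=7,m=3: c = 167+10 = 177
p=7,m=4: c = 177+11 = 188
p=7,m=5: c = 188+12 = 200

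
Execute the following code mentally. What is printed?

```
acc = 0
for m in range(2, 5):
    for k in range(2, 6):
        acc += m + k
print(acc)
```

m=2,k=2: acc = 0+4 = 4
m=2,k=3: acc = 4+5 = 9
m=2,k=4: acc = 9+6 = 15
m=2,k=5: acc = 15+7 = 22
m=3,k=2: acc = 22+5 = 27
m=3,k=3: acc = 27+6 = 33
m=3,k=4: acc = 33+7 = 40
m=3,k=5: acc = 40+8 = 48
m=4,k=2: acc = 48+6 = 54
m=4,k=3: acc = 54+7 = 61
m=4,k=4: acc = 61+8 = 69
m=4,k=5: acc = 69+9 = 78

78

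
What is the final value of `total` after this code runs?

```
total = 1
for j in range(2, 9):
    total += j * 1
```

j=2: total = 1+2*1 = 3
j=3: total = 3+3*1 = 6
j=4: total = 6+4*1 = 10
j=5: total = 10+5*1 = 15
j=6: total = 15+6*1 = 21
j=7: total = 21+7*1 = 28
j=8: total = 28+8*1 = 36

36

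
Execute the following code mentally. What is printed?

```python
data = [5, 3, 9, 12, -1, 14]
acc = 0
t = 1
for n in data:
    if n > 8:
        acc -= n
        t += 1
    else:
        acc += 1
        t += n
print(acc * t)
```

n=5: not >8, acc = 0+1 = 1; t=6
n=3: not >8, acc = 1+1 = 2; t=9
n=9: >8, acc = 2-9 = -7; t=10
n=12: >8, acc = (-7)-12 = -19; t=11
n=-1: not >8, acc = (-19)+1 = -18; t=10
n=14: >8, acc = (-18)-14 = -32; t=11
acc*t = (-32)*11 = -352

-352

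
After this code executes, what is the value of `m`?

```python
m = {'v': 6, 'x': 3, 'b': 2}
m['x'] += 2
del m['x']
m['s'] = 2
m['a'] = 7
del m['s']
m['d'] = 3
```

m['x'] = 3+2 = 5 → {'v': 6, 'x': 5, 'b': 2}
del 'x' → {'v': 6, 'b': 2}
m['s'] = 2 → {'v': 6, 'b': 2, 's': 2}
m['a'] = 7 → {'v': 6, 'b': 2, 's': 2, 'a': 7}
del 's' → {'v': 6, 'b': 2, 'a': 7}
m['d'] = 3 → {'v': 6, 'b': 2, 'a': 7, 'd': 3}

{'v': 6, 'b': 2, 'a': 7, 'd': 3}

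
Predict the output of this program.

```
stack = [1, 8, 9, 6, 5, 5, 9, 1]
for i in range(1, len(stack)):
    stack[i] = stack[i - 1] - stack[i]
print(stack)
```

[1, -7, -16, -22, -27, -32, -41, -42]

i=1: stack[1] = 1-8 = -7 → [1, -7, 9, 6, 5, 5, 9, 1]
i=2: stack[2] = (-7)-9 = -16 → [1, -7, -16, 6, 5, 5, 9, 1]
i=3: stack[3] = (-16)-6 = -22 → [1, -7, -16, -22, 5, 5, 9, 1]
i=4: stack[4] = (-22)-5 = -27 → [1, -7, -16, -22, -27, 5, 9, 1]
i=5: stack[5] = (-27)-5 = -32 → [1, -7, -16, -22, -27, -32, 9, 1]
i=6: stack[6] = (-32)-9 = -41 → [1, -7, -16, -22, -27, -32, -41, 1]
i=7: stack[7] = (-41)-1 = -42 → [1, -7, -16, -22, -27, -32, -41, -42]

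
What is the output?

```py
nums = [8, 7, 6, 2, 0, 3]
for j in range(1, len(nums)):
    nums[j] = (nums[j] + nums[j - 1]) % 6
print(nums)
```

[8, 3, 3, 5, 5, 2]

j=1: nums[1] = (7+8)%6 = 3 → [8, 3, 6, 2, 0, 3]
j=2: nums[2] = (6+3)%6 = 3 → [8, 3, 3, 2, 0, 3]
j=3: nums[3] = (2+3)%6 = 5 → [8, 3, 3, 5, 0, 3]
j=4: nums[4] = (0+5)%6 = 5 → [8, 3, 3, 5, 5, 3]
j=5: nums[5] = (3+5)%6 = 2 → [8, 3, 3, 5, 5, 2]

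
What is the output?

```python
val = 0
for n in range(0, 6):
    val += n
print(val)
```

15

n=0: val = 0+0 = 0
n=1: val = 0+1 = 1
n=2: val = 1+2 = 3
n=3: val = 3+3 = 6
n=4: val = 6+4 = 10
n=5: val = 10+5 = 15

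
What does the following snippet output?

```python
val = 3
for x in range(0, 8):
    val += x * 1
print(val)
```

31

x=0: val = 3+0*1 = 3
x=1: val = 3+1*1 = 4
x=2: val = 4+2*1 = 6
x=3: val = 6+3*1 = 9
x=4: val = 9+4*1 = 13
x=5: val = 13+5*1 = 18
x=6: val = 18+6*1 = 24
x=7: val = 24+7*1 = 31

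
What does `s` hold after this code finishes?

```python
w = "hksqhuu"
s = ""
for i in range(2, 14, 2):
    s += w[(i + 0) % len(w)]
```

i=2: add w[2]='s' → 's'
i=4: add w[4]='h' → 'sh'
i=6: add w[6]='u' → 'shu'
i=8: add w[1]='k' → 'shuk'
i=10: add w[3]='q' → 'shukq'
i=12: add w[5]='u' → 'shukqu'

'shukqu'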